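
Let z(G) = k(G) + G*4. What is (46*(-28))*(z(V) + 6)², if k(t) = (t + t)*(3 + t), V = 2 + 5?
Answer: -38995488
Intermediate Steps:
V = 7
k(t) = 2*t*(3 + t) (k(t) = (2*t)*(3 + t) = 2*t*(3 + t))
z(G) = 4*G + 2*G*(3 + G) (z(G) = 2*G*(3 + G) + G*4 = 2*G*(3 + G) + 4*G = 4*G + 2*G*(3 + G))
(46*(-28))*(z(V) + 6)² = (46*(-28))*(2*7*(5 + 7) + 6)² = -1288*(2*7*12 + 6)² = -1288*(168 + 6)² = -1288*174² = -1288*30276 = -38995488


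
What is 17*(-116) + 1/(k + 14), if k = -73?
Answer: -116349/59 ≈ -1972.0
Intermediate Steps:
17*(-116) + 1/(k + 14) = 17*(-116) + 1/(-73 + 14) = -1972 + 1/(-59) = -1972 - 1/59 = -116349/59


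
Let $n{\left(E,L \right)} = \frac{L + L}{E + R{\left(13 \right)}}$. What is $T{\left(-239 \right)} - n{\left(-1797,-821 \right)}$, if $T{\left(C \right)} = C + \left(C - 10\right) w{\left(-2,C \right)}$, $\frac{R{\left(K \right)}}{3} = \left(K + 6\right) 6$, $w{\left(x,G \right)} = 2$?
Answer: $- \frac{1073977}{1455} \approx -738.13$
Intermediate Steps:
$R{\left(K \right)} = 108 + 18 K$ ($R{\left(K \right)} = 3 \left(K + 6\right) 6 = 3 \left(6 + K\right) 6 = 3 \left(36 + 6 K\right) = 108 + 18 K$)
$n{\left(E,L \right)} = \frac{2 L}{342 + E}$ ($n{\left(E,L \right)} = \frac{L + L}{E + \left(108 + 18 \cdot 13\right)} = \frac{2 L}{E + \left(108 + 234\right)} = \frac{2 L}{E + 342} = \frac{2 L}{342 + E}$)
$T{\left(C \right)} = -20 + 3 C$ ($T{\left(C \right)} = C + \left(C - 10\right) 2 = C + \left(-10 + C\right) 2 = C + \left(-20 + 2 C\right) = -20 + 3 C$)
$T{\left(-239 \right)} - n{\left(-1797,-821 \right)} = \left(-20 + 3 \left(-239\right)\right) - 2 \left(-821\right) \frac{1}{342 - 1797} = \left(-20 - 717\right) - 2 \left(-821\right) \frac{1}{-1455} = -737 - 2 \left(-821\right) \left(- \frac{1}{1455}\right) = -737 - \frac{1642}{1455} = - \frac{1073977}{1455}$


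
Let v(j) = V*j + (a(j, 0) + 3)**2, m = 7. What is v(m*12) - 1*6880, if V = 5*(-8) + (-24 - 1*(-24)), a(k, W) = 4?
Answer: -10191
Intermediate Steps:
V = -40 (V = -40 + (-24 + 24) = -40 + 0 = -40)
v(j) = 49 - 40*j (v(j) = -40*j + (4 + 3)**2 = -40*j + 7**2 = -40*j + 49 = 49 - 40*j)
v(m*12) - 1*6880 = (49 - 280*12) - 1*6880 = (49 - 40*84) - 6880 = (49 - 3360) - 6880 = -3311 - 6880 = -10191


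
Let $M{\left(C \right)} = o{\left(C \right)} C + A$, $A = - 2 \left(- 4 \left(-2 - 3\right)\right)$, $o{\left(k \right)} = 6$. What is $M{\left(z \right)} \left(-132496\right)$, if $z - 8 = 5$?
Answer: $-5034848$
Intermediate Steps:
$A = -40$ ($A = - 2 \left(\left(-4\right) \left(-5\right)\right) = \left(-2\right) 20 = -40$)
$z = 13$ ($z = 8 + 5 = 13$)
$M{\left(C \right)} = -40 + 6 C$ ($M{\left(C \right)} = 6 C - 40 = -40 + 6 C$)
$M{\left(z \right)} \left(-132496\right) = \left(-40 + 6 \cdot 13\right) \left(-132496\right) = \left(-40 + 78\right) \left(-132496\right) = 38 \left(-132496\right) = -5034848$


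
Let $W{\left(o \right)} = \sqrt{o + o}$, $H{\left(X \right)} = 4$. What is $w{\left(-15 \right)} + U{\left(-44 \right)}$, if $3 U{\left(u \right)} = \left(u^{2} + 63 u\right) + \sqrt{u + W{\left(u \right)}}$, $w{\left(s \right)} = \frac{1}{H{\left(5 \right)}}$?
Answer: $- \frac{3341}{12} + \frac{\sqrt{-44 + 2 i \sqrt{22}}}{3} \approx -278.18 + 2.2235 i$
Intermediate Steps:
$W{\left(o \right)} = \sqrt{2} \sqrt{o}$ ($W{\left(o \right)} = \sqrt{2 o} = \sqrt{2} \sqrt{o}$)
$w{\left(s \right)} = \frac{1}{4}$
$U{\left(u \right)} = 21 u + \frac{u^{2}}{3} + \frac{\sqrt{u + \sqrt{2} \sqrt{u}}}{3}$ ($U{\left(u \right)} = \frac{\left(u^{2} + 63 u\right) + \sqrt{u + \sqrt{2} \sqrt{u}}}{3} = \frac{u^{2} + \sqrt{u + \sqrt{2} \sqrt{u}} + 63 u}{3} = 21 u + \frac{u^{2}}{3} + \frac{\sqrt{u + \sqrt{2} \sqrt{u}}}{3}$)
$w{\left(-15 \right)} + U{\left(-44 \right)} = \frac{1}{4} + \left(21 \left(-44\right) + \frac{\left(-44\right)^{2}}{3} + \frac{\sqrt{-44 + \sqrt{2} \sqrt{-44}}}{3}\right) = \frac{1}{4} + \left(-924 + \frac{1}{3} \cdot 1936 + \frac{\sqrt{-44 + \sqrt{2} \cdot 2 i \sqrt{11}}}{3}\right) = \frac{1}{4} + \left(-924 + \frac{1936}{3} + \frac{\sqrt{-44 + 2 i \sqrt{22}}}{3}\right) = \frac{1}{4} - \left(\frac{836}{3} - \frac{\sqrt{-44 + 2 i \sqrt{22}}}{3}\right) = - \frac{3341}{12} + \frac{\sqrt{-44 + 2 i \sqrt{22}}}{3}$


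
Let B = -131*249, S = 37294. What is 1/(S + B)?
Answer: 1/4675 ≈ 0.00021390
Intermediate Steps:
B = -32619
1/(S + B) = 1/(37294 - 32619) = 1/4675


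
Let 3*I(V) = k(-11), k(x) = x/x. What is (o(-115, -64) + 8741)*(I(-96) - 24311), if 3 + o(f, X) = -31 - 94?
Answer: -209387772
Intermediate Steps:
o(f, X) = -128 (o(f, X) = -3 + (-31 - 94) = -3 - 125 = -128)
k(x) = 1
I(V) = 1/3 (I(V) = (1/3)*1 = 1/3)
(o(-115, -64) + 8741)*(I(-96) - 24311) = (-128 + 8741)*(1/3 - 24311) = 8613*(-72932/3) = -209387772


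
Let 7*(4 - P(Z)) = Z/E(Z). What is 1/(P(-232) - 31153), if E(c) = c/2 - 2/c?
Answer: -94185/2933795477 ≈ -3.2103e-5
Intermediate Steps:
E(c) = c/2 - 2/c (E(c) = c*(1/2) - 2/c = c/2 - 2/c)
P(Z) = 4 - Z/(7*(Z/2 - 2/Z))
1/(P(-232) - 31153) = 1/(2*(-56 + 13*(-232)**2)/(7*(-4 + (-232)**2)) - 31153) = 1/(2*(-56 + 13*53824)/(7*(-4 + 53824)) - 31153) = 1/((2/7)*(-56 + 699712)/53820 - 31153) = 1/((2/7)*(1/53820)*699656 - 31153) = 1/(349828/94185 - 31153) = 1/(-2933795477/94185) = -94185/2933795477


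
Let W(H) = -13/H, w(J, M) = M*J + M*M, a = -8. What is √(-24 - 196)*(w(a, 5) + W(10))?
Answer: -163*I*√55/5 ≈ -241.77*I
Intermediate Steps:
w(J, M) = M² + J*M (w(J, M) = J*M + M² = M² + J*M)
√(-24 - 196)*(w(a, 5) + W(10)) = √(-24 - 196)*(5*(-8 + 5) - 13/10) = √(-220)*(5*(-3) - 13*⅒) = (2*I*√55)*(-15 - 13/10) = (2*I*√55)*(-163/10) = -163*I*√55/5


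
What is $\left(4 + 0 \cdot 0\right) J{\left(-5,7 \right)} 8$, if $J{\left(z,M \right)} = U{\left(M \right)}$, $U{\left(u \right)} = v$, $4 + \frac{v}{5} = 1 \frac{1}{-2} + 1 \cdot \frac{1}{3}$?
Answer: $- \frac{2000}{3} \approx -666.67$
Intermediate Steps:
$v = - \frac{125}{6}$ ($v = -20 + 5 \left(1 \frac{1}{-2} + 1 \cdot \frac{1}{3}\right) = -20 + 5 \left(1 \left(- \frac{1}{2}\right) + 1 \cdot \frac{1}{3}\right) = -20 + 5 \left(- \frac{1}{2} + \frac{1}{3}\right) = -20 + 5 \left(- \frac{1}{6}\right) = -20 - \frac{5}{6} = - \frac{125}{6} \approx -20.833$)
$U{\left(u \right)} = - \frac{125}{6}$
$J{\left(z,M \right)} = - \frac{125}{6}$
$\left(4 + 0 \cdot 0\right) J{\left(-5,7 \right)} 8 = \left(4 + 0 \cdot 0\right) \left(- \frac{125}{6}\right) 8 = \left(4 + 0\right) \left(- \frac{125}{6}\right) 8 = 4 \left(- \frac{125}{6}\right) 8 = \left(- \frac{250}{3}\right) 8 = - \frac{2000}{3}$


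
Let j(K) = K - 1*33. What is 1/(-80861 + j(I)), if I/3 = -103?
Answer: -1/81203 ≈ -1.2315e-5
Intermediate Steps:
I = -309 (I = 3*(-103) = -309)
j(K) = -33 + K (j(K) = K - 33 = -33 + K)
1/(-80861 + j(I)) = 1/(-80861 + (-33 - 309)) = 1/(-80861 - 342) = 1/(-81203) = -1/81203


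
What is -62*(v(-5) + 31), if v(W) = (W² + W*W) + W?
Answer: -4712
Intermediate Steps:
v(W) = W + 2*W² (v(W) = (W² + W²) + W = 2*W² + W = W + 2*W²)
-62*(v(-5) + 31) = -62*(-5*(1 + 2*(-5)) + 31) = -62*(-5*(1 - 10) + 31) = -62*(-5*(-9) + 31) = -62*(45 + 31) = -62*76 = -4712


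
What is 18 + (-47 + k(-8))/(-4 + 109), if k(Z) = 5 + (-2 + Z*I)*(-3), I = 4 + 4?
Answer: 682/35 ≈ 19.486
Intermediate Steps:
I = 8
k(Z) = 11 - 24*Z (k(Z) = 5 + (-2 + Z*8)*(-3) = 5 + (-2 + 8*Z)*(-3) = 5 + (6 - 24*Z) = 11 - 24*Z)
18 + (-47 + k(-8))/(-4 + 109) = 18 + (-47 + (11 - 24*(-8)))/(-4 + 109) = 18 + (-47 + (11 + 192))/105 = 18 + (-47 + 203)*(1/105) = 18 + 156*(1/105) = 18 + 52/35 = 682/35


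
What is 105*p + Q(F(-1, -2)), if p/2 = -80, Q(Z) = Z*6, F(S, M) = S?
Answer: -16806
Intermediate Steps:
Q(Z) = 6*Z
p = -160 (p = 2*(-80) = -160)
105*p + Q(F(-1, -2)) = 105*(-160) + 6*(-1) = -16800 - 6 = -16806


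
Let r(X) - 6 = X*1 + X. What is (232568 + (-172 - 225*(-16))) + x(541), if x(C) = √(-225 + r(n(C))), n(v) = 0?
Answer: 235996 + I*√219 ≈ 2.36e+5 + 14.799*I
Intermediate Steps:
r(X) = 6 + 2*X (r(X) = 6 + (X*1 + X) = 6 + (X + X) = 6 + 2*X)
x(C) = I*√219 (x(C) = √(-225 + (6 + 2*0)) = √(-225 + (6 + 0)) = √(-225 + 6) = √(-219) = I*√219)
(232568 + (-172 - 225*(-16))) + x(541) = (232568 + (-172 - 225*(-16))) + I*√219 = (232568 + (-172 + 3600)) + I*√219 = (232568 + 3428) + I*√219 = 235996 + I*√219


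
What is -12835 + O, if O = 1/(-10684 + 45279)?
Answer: -444026824/34595 ≈ -12835.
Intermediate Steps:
O = 1/34595 ≈ 2.8906e-5
-12835 + O = -12835 + 1/34595 = -444026824/34595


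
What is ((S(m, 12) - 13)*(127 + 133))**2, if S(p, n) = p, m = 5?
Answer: 4326400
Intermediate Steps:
((S(m, 12) - 13)*(127 + 133))**2 = ((5 - 13)*(127 + 133))**2 = (-8*260)**2 = (-2080)**2 = 4326400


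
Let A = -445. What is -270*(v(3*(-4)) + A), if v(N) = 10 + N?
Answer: 120690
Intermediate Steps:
-270*(v(3*(-4)) + A) = -270*((10 + 3*(-4)) - 445) = -270*((10 - 12) - 445) = -270*(-2 - 445) = -270*(-447) = 120690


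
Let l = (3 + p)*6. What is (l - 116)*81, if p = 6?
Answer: -5022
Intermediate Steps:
l = 54 (l = (3 + 6)*6 = 9*6 = 54)
(l - 116)*81 = (54 - 116)*81 = -62*81 = -5022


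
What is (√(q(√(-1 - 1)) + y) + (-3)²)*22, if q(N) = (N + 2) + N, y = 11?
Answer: 198 + 22*√(13 + 2*I*√2) ≈ 277.78 + 8.5791*I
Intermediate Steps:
q(N) = 2 + 2*N (q(N) = (2 + N) + N = 2 + 2*N)
(√(q(√(-1 - 1)) + y) + (-3)²)*22 = (√((2 + 2*√(-1 - 1)) + 11) + (-3)²)*22 = (√((2 + 2*√(-2)) + 11) + 9)*22 = (√((2 + 2*(I*√2)) + 11) + 9)*22 = (√((2 + 2*I*√2) + 11) + 9)*22 = (√(13 + 2*I*√2) + 9)*22 = (9 + √(13 + 2*I*√2))*22 = 198 + 22*√(13 + 2*I*√2)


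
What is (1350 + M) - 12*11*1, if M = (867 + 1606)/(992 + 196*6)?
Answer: 2643097/2168 ≈ 1219.1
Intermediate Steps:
M = 2473/2168 (M = 2473/(992 + 1176) = 2473/2168 ≈ 1.1407)
(1350 + M) - 12*11*1 = (1350 + 2473/2168) - 12*11*1 = 2929273/2168 - 132*1 = 2929273/2168 - 132 = 2643097/2168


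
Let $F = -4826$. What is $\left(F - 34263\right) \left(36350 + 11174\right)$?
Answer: $-1857665636$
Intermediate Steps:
$\left(F - 34263\right) \left(36350 + 11174\right) = \left(-4826 - 34263\right) \left(36350 + 11174\right) = \left(-39089\right) 47524 = -1857665636$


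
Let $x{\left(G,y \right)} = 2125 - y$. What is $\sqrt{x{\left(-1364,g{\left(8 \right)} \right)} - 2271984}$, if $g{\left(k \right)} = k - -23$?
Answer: $3 i \sqrt{252210} \approx 1506.6 i$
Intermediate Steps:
$g{\left(k \right)} = 23 + k$ ($g{\left(k \right)} = k + 23 = 23 + k$)
$\sqrt{x{\left(-1364,g{\left(8 \right)} \right)} - 2271984} = \sqrt{\left(2125 - \left(23 + 8\right)\right) - 2271984} = \sqrt{\left(2125 - 31\right) - 2271984} = \sqrt{2094 - 2271984} = \sqrt{-2269890} = 3 i \sqrt{252210}$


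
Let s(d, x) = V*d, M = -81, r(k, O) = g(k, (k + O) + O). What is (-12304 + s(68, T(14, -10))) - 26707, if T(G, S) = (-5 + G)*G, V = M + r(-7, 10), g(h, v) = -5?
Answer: -44859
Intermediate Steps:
r(k, O) = -5
V = -86 (V = -81 - 5 = -86)
T(G, S) = G*(-5 + G)
s(d, x) = -86*d
(-12304 + s(68, T(14, -10))) - 26707 = (-12304 - 86*68) - 26707 = (-12304 - 5848) - 26707 = -18152 - 26707 = -44859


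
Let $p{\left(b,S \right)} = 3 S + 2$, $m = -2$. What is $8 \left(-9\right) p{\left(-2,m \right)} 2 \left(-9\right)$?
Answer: $-5184$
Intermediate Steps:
$p{\left(b,S \right)} = 2 + 3 S$
$8 \left(-9\right) p{\left(-2,m \right)} 2 \left(-9\right) = 8 \left(-9\right) \left(2 + 3 \left(-2\right)\right) 2 \left(-9\right) = - 72 \left(2 - 6\right) \left(-18\right) = \left(-72\right) \left(-4\right) \left(-18\right) = 288 \left(-18\right) = -5184$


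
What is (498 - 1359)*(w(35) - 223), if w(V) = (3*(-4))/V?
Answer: 961491/5 ≈ 1.9230e+5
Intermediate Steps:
w(V) = -12/V
(498 - 1359)*(w(35) - 223) = (498 - 1359)*(-12/35 - 223) = -861*(-12*1/35 - 223) = -861*(-12/35 - 223) = -861*(-7817/35) = 961491/5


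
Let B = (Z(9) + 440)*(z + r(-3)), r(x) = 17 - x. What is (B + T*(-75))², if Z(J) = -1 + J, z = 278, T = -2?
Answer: 17863391716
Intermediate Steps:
B = 133504 (B = ((-1 + 9) + 440)*(278 + (17 - 1*(-3))) = (8 + 440)*(278 + (17 + 3)) = 448*(278 + 20) = 448*298 = 133504)
(B + T*(-75))² = (133504 - 2*(-75))² = (133504 + 150)² = 133654² = 17863391716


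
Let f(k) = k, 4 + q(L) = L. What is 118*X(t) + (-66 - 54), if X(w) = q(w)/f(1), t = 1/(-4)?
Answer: -1243/2 ≈ -621.50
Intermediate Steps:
q(L) = -4 + L
t = -¼ ≈ -0.25000
X(w) = -4 + w (X(w) = (-4 + w)/1 = (-4 + w)*1 = -4 + w)
118*X(t) + (-66 - 54) = 118*(-4 - ¼) + (-66 - 54) = 118*(-17/4) - 120 = -1003/2 - 120 = -1243/2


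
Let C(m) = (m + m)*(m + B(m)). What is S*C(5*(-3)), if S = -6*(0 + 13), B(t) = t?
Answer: -70200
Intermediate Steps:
C(m) = 4*m**2 (C(m) = (m + m)*(m + m) = (2*m)*(2*m) = 4*m**2)
S = -78 (S = -6*13 = -78)
S*C(5*(-3)) = -312*(5*(-3))**2 = -312*(-15)**2 = -312*225 = -78*900 = -70200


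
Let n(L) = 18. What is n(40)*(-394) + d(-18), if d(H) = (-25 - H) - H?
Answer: -7081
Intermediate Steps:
d(H) = -25 - 2*H
n(40)*(-394) + d(-18) = 18*(-394) + (-25 - 2*(-18)) = -7092 + (-25 + 36) = -7092 + 11 = -7081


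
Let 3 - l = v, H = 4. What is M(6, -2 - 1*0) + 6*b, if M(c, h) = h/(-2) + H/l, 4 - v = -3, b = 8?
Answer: 48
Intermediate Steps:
v = 7 (v = 4 - 1*(-3) = 4 + 3 = 7)
l = -4 (l = 3 - 1*7 = 3 - 7 = -4)
M(c, h) = -1 - h/2 (M(c, h) = h/(-2) + 4/(-4) = h*(-½) + 4*(-¼) = -h/2 - 1 = -1 - h/2)
M(6, -2 - 1*0) + 6*b = (-1 - (-2 - 1*0)/2) + 6*8 = (-1 - (-2 + 0)/2) + 48 = (-1 - ½*(-2)) + 48 = (-1 + 1) + 48 = 0 + 48 = 48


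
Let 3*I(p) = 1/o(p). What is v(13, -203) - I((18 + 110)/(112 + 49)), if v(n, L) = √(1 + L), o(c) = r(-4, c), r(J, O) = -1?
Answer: ⅓ + I*√202 ≈ 0.33333 + 14.213*I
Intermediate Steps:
o(c) = -1
I(p) = -⅓ (I(p) = (⅓)/(-1) = (⅓)*(-1) = -⅓)
v(13, -203) - I((18 + 110)/(112 + 49)) = √(1 - 203) - 1*(-⅓) = √(-202) + ⅓ = I*√202 + ⅓ = ⅓ + I*√202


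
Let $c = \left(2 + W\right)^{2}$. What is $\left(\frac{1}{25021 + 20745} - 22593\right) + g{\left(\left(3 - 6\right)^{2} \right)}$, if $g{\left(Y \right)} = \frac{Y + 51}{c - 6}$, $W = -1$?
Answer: $- \frac{1034540429}{45766} \approx -22605.0$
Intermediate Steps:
$c = 1$ ($c = \left(2 - 1\right)^{2} = 1^{2} = 1$)
$g{\left(Y \right)} = - \frac{51}{5} - \frac{Y}{5}$ ($g{\left(Y \right)} = \frac{Y + 51}{1 - 6} = \frac{51 + Y}{-5} = \left(51 + Y\right) \left(- \frac{1}{5}\right) = - \frac{51}{5} - \frac{Y}{5}$)
$\left(\frac{1}{25021 + 20745} - 22593\right) + g{\left(\left(3 - 6\right)^{2} \right)} = \left(\frac{1}{25021 + 20745} - 22593\right) - \left(\frac{51}{5} + \frac{\left(3 - 6\right)^{2}}{5}\right) = \left(\frac{1}{45766} - 22593\right) - \left(\frac{51}{5} + \frac{\left(-3\right)^{2}}{5}\right) = \left(\frac{1}{45766} - 22593\right) - 12 = - \frac{1033991237}{45766} - 12 = - \frac{1034540429}{45766}$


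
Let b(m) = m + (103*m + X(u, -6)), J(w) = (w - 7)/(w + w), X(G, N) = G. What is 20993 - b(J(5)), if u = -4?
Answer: 105089/5 ≈ 21018.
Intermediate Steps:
J(w) = (-7 + w)/(2*w) (J(w) = (-7 + w)/((2*w)) = (-7 + w)*(1/(2*w)) = (-7 + w)/(2*w))
b(m) = -4 + 104*m (b(m) = m + (103*m - 4) = m + (-4 + 103*m) = -4 + 104*m)
20993 - b(J(5)) = 20993 - (-4 + 104*((½)*(-7 + 5)/5)) = 20993 - (-4 + 104*((½)*(⅕)*(-2))) = 20993 - (-4 + 104*(-⅕)) = 20993 - (-4 - 104/5) = 20993 - 1*(-124/5) = 20993 + 124/5 = 105089/5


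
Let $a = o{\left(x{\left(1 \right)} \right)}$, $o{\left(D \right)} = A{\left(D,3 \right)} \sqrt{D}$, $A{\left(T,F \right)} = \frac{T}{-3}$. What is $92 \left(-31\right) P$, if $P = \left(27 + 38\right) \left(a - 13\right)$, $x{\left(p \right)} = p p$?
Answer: $\frac{7415200}{3} \approx 2.4717 \cdot 10^{6}$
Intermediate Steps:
$x{\left(p \right)} = p^{2}$
$A{\left(T,F \right)} = - \frac{T}{3}$ ($A{\left(T,F \right)} = T \left(- \frac{1}{3}\right) = - \frac{T}{3}$)
$o{\left(D \right)} = - \frac{D^{\frac{3}{2}}}{3}$ ($o{\left(D \right)} = - \frac{D}{3} \sqrt{D} = - \frac{D^{\frac{3}{2}}}{3}$)
$a = - \frac{1}{3}$ ($a = - \frac{\left(1^{2}\right)^{\frac{3}{2}}}{3} = - \frac{1^{\frac{3}{2}}}{3} = \left(- \frac{1}{3}\right) 1 = - \frac{1}{3} \approx -0.33333$)
$P = - \frac{2600}{3}$ ($P = \left(27 + 38\right) \left(- \frac{1}{3} - 13\right) = 65 \left(- \frac{40}{3}\right) = - \frac{2600}{3} \approx -866.67$)
$92 \left(-31\right) P = 92 \left(-31\right) \left(- \frac{2600}{3}\right) = \left(-2852\right) \left(- \frac{2600}{3}\right) = \frac{7415200}{3}$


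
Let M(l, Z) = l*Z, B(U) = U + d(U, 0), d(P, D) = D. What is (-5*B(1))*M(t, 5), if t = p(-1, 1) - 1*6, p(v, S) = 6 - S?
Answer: 25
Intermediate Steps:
B(U) = U (B(U) = U + 0 = U)
t = -1 (t = (6 - 1*1) - 1*6 = (6 - 1) - 6 = 5 - 6 = -1)
M(l, Z) = Z*l
(-5*B(1))*M(t, 5) = (-5*1)*(5*(-1)) = -5*(-5) = 25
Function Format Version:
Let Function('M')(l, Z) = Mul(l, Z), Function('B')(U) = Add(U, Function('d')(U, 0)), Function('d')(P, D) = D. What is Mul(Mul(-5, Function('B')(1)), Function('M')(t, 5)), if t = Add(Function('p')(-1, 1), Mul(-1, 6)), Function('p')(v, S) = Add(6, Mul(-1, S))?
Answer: 25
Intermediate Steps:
Function('B')(U) = U (Function('B')(U) = Add(U, 0) = U)
t = -1 (t = Add(Add(6, Mul(-1, 1)), Mul(-1, 6)) = Add(Add(6, -1), -6) = Add(5, -6) = -1)
Function('M')(l, Z) = Mul(Z, l)
Mul(Mul(-5, Function('B')(1)), Function('M')(t, 5)) = Mul(Mul(-5, 1), Mul(5, -1)) = Mul(-5, -5) = 25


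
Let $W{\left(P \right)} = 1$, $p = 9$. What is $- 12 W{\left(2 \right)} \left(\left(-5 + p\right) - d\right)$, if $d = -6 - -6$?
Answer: $-48$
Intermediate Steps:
$d = 0$ ($d = -6 + 6 = 0$)
$- 12 W{\left(2 \right)} \left(\left(-5 + p\right) - d\right) = \left(-12\right) 1 \left(\left(-5 + 9\right) - 0\right) = - 12 \left(4 + 0\right) = \left(-12\right) 4 = -48$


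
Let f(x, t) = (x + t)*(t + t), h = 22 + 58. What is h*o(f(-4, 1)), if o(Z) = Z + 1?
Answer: -400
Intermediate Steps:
h = 80
f(x, t) = 2*t*(t + x) (f(x, t) = (t + x)*(2*t) = 2*t*(t + x))
o(Z) = 1 + Z
h*o(f(-4, 1)) = 80*(1 + 2*1*(1 - 4)) = 80*(1 + 2*1*(-3)) = 80*(1 - 6) = 80*(-5) = -400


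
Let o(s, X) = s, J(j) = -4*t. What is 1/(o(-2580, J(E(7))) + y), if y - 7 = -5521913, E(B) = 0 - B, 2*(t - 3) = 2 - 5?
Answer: -1/5524486 ≈ -1.8101e-7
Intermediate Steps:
t = 3/2 (t = 3 + (2 - 5)/2 = 3 + (½)*(-3) = 3 - 3/2 = 3/2 ≈ 1.5000)
E(B) = -B
y = -5521906 (y = 7 - 5521913 = -5521906)
J(j) = -6 (J(j) = -4*3/2 = -6)
1/(o(-2580, J(E(7))) + y) = 1/(-2580 - 5521906) = 1/(-5524486) = -1/5524486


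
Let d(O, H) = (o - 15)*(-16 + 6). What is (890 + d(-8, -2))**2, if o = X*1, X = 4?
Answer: 1000000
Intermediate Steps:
o = 4 (o = 4*1 = 4)
d(O, H) = 110 (d(O, H) = (4 - 15)*(-16 + 6) = -11*(-10) = 110)
(890 + d(-8, -2))**2 = (890 + 110)**2 = 1000**2 = 1000000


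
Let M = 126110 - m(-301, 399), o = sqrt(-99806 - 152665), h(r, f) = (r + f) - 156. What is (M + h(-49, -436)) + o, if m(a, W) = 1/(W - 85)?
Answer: 39397265/314 + I*sqrt(252471) ≈ 1.2547e+5 + 502.46*I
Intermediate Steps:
h(r, f) = -156 + f + r (h(r, f) = (f + r) - 156 = -156 + f + r)
m(a, W) = 1/(-85 + W)
o = I*sqrt(252471) (o = sqrt(-252471) = I*sqrt(252471) ≈ 502.46*I)
M = 39598539/314 (M = 126110 - 1/(-85 + 399) = 126110 - 1/314 = 39598539/314 ≈ 1.2611e+5)
(M + h(-49, -436)) + o = (39598539/314 + (-156 - 436 - 49)) + I*sqrt(252471) = (39598539/314 - 641) + I*sqrt(252471) = 39397265/314 + I*sqrt(252471)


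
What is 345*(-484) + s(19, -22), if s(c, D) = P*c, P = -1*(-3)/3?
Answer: -166961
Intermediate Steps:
P = 1 (P = 3*(⅓) = 1)
s(c, D) = c (s(c, D) = 1*c = c)
345*(-484) + s(19, -22) = 345*(-484) + 19 = -166980 + 19 = -166961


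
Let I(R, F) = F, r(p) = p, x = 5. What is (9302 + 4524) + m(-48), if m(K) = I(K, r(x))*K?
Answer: 13586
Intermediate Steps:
m(K) = 5*K
(9302 + 4524) + m(-48) = (9302 + 4524) + 5*(-48) = 13826 - 240 = 13586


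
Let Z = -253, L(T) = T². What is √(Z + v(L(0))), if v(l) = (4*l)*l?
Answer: I*√253 ≈ 15.906*I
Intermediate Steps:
v(l) = 4*l²
√(Z + v(L(0))) = √(-253 + 4*(0²)²) = √(-253 + 4*0²) = √(-253 + 4*0) = √(-253 + 0) = √(-253) = I*√253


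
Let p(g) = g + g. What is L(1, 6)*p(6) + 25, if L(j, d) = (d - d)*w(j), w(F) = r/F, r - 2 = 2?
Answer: 25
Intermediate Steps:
r = 4 (r = 2 + 2 = 4)
p(g) = 2*g
w(F) = 4/F
L(j, d) = 0 (L(j, d) = (d - d)*(4/j) = 0*(4/j) = 0)
L(1, 6)*p(6) + 25 = 0*(2*6) + 25 = 0*12 + 25 = 0 + 25 = 25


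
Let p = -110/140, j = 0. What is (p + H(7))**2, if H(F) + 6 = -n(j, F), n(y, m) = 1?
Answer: 11881/196 ≈ 60.617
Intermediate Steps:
H(F) = -7 (H(F) = -6 - 1*1 = -6 - 1 = -7)
p = -11/14 (p = -110*1/140 = -11/14 ≈ -0.78571)
(p + H(7))**2 = (-11/14 - 7)**2 = (-109/14)**2 = 11881/196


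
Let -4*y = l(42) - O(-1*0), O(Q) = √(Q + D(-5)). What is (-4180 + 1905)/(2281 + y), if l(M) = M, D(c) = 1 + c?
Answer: -10330775/10310341 + 2275*I/10310341 ≈ -1.002 + 0.00022065*I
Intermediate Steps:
O(Q) = √(-4 + Q) (O(Q) = √(Q + (1 - 5)) = √(Q - 4) = √(-4 + Q))
y = -21/2 + I/2 (y = -(42 - √(-4 - 1*0))/4 = -(42 - √(-4 + 0))/4 = -(42 - √(-4))/4 = -(42 - 2*I)/4 = -21/2 + I/2 ≈ -10.5 + 0.5*I)
(-4180 + 1905)/(2281 + y) = (-4180 + 1905)/(2281 + (-21/2 + I/2)) = -2275*2*(4541/2 - I/2)/10310341 = -4550*(4541/2 - I/2)/10310341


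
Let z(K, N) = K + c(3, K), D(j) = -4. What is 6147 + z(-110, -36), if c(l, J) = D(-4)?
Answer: 6033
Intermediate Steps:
c(l, J) = -4
z(K, N) = -4 + K (z(K, N) = K - 4 = -4 + K)
6147 + z(-110, -36) = 6147 + (-4 - 110) = 6147 - 114 = 6033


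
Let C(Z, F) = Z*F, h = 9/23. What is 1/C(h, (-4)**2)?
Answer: 23/144 ≈ 0.15972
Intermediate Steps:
h = 9/23 (h = 9*(1/23) = 9/23 ≈ 0.39130)
C(Z, F) = F*Z
1/C(h, (-4)**2) = 1/((-4)**2*(9/23)) = 1/(16*(9/23)) = 1/(144/23) = 23/144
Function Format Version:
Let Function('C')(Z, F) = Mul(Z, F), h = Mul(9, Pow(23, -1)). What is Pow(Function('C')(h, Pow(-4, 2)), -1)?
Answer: Rational(23, 144) ≈ 0.15972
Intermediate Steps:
h = Rational(9, 23) (h = Mul(9, Rational(1, 23)) = Rational(9, 23) ≈ 0.39130)
Function('C')(Z, F) = Mul(F, Z)
Pow(Function('C')(h, Pow(-4, 2)), -1) = Pow(Mul(Pow(-4, 2), Rational(9, 23)), -1) = Pow(Mul(16, Rational(9, 23)), -1) = Pow(Rational(144, 23), -1) = Rational(23, 144)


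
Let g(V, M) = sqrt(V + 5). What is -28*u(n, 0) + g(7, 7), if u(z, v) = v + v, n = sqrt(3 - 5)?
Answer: 2*sqrt(3) ≈ 3.4641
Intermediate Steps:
g(V, M) = sqrt(5 + V)
n = I*sqrt(2) (n = sqrt(-2) = I*sqrt(2) ≈ 1.4142*I)
u(z, v) = 2*v
-28*u(n, 0) + g(7, 7) = -56*0 + sqrt(5 + 7) = -28*0 + sqrt(12) = 0 + 2*sqrt(3) = 2*sqrt(3)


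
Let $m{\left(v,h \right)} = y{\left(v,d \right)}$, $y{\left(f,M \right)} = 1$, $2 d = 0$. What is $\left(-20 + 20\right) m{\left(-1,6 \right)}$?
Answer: $0$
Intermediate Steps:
$d = 0$ ($d = \frac{1}{2} \cdot 0 = 0$)
$m{\left(v,h \right)} = 1$
$\left(-20 + 20\right) m{\left(-1,6 \right)} = \left(-20 + 20\right) 1 = 0 \cdot 1 = 0$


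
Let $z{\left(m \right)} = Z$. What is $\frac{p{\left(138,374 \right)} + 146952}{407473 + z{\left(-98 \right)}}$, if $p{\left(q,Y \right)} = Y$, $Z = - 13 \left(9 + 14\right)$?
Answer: $\frac{73663}{203587} \approx 0.36183$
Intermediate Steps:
$Z = -299$ ($Z = \left(-13\right) 23 = -299$)
$z{\left(m \right)} = -299$
$\frac{p{\left(138,374 \right)} + 146952}{407473 + z{\left(-98 \right)}} = \frac{374 + 146952}{407473 - 299} = \frac{147326}{407174} = 147326 \cdot \frac{1}{407174} = \frac{73663}{203587}$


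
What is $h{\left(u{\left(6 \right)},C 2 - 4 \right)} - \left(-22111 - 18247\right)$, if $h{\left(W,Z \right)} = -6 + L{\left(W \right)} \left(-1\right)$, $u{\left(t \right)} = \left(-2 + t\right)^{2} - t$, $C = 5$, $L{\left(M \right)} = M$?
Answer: $40342$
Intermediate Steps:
$h{\left(W,Z \right)} = -6 - W$ ($h{\left(W,Z \right)} = -6 + W \left(-1\right) = -6 - W$)
$h{\left(u{\left(6 \right)},C 2 - 4 \right)} - \left(-22111 - 18247\right) = \left(-6 - \left(\left(-2 + 6\right)^{2} - 6\right)\right) - \left(-22111 - 18247\right) = \left(-6 - \left(4^{2} - 6\right)\right) - \left(-22111 - 18247\right) = \left(-6 - \left(16 - 6\right)\right) - -40358 = \left(-6 - 10\right) + 40358 = -16 + 40358 = 40342$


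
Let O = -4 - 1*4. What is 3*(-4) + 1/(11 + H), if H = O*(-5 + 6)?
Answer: -35/3 ≈ -11.667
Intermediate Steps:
O = -8 (O = -4 - 4 = -8)
H = -8 (H = -8*(-5 + 6) = -8*1 = -8)
3*(-4) + 1/(11 + H) = 3*(-4) + 1/(11 - 8) = -12 + 1/3 = -35/3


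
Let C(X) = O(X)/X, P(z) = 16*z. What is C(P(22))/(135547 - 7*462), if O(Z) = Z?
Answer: 1/132313 ≈ 7.5578e-6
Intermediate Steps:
C(X) = 1 (C(X) = X/X = 1)
C(P(22))/(135547 - 7*462) = 1/(135547 - 7*462) = 1/(135547 - 3234) = 1/132313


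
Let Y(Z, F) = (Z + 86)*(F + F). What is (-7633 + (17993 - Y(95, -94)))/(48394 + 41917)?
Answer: 44388/90311 ≈ 0.49150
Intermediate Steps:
Y(Z, F) = 2*F*(86 + Z) (Y(Z, F) = (86 + Z)*(2*F) = 2*F*(86 + Z))
(-7633 + (17993 - Y(95, -94)))/(48394 + 41917) = (-7633 + (17993 - 2*(-94)*(86 + 95)))/(48394 + 41917) = (-7633 + (17993 - 2*(-94)*181))/90311 = (-7633 + (17993 - 1*(-34028)))*(1/90311) = (-7633 + (17993 + 34028))*(1/90311) = (-7633 + 52021)*(1/90311) = 44388*(1/90311) = 44388/90311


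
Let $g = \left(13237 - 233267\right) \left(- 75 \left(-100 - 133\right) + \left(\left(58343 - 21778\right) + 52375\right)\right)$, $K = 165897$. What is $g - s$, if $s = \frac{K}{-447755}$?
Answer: $- \frac{10483956066783853}{447755} \approx -2.3415 \cdot 10^{10}$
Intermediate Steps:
$s = - \frac{165897}{447755}$ ($s = \frac{165897}{-447755} = 165897 \left(- \frac{1}{447755}\right) = - \frac{165897}{447755} \approx -0.37051$)
$g = -23414492450$ ($g = - 220030 \left(\left(-75\right) \left(-233\right) + \left(36565 + 52375\right)\right) = - 220030 \left(17475 + 88940\right) = \left(-220030\right) 106415 = -23414492450$)
$g - s = -23414492450 - - \frac{165897}{447755} = -23414492450 + \frac{165897}{447755} = - \frac{10483956066783853}{447755}$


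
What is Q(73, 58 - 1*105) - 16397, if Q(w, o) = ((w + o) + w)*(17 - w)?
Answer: -21941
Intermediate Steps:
Q(w, o) = (17 - w)*(o + 2*w) (Q(w, o) = ((o + w) + w)*(17 - w) = (o + 2*w)*(17 - w) = (17 - w)*(o + 2*w))
Q(73, 58 - 1*105) - 16397 = (-2*73² + 17*(58 - 1*105) + 34*73 - 1*(58 - 1*105)*73) - 16397 = (-2*5329 + 17*(58 - 105) + 2482 - 1*(58 - 105)*73) - 16397 = (-10658 + 17*(-47) + 2482 - 1*(-47)*73) - 16397 = (-10658 - 799 + 2482 + 3431) - 16397 = -5544 - 16397 = -21941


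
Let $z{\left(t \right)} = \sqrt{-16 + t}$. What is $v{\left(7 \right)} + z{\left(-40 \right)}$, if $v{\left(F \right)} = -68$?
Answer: $-68 + 2 i \sqrt{14} \approx -68.0 + 7.4833 i$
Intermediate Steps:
$v{\left(7 \right)} + z{\left(-40 \right)} = -68 + \sqrt{-16 - 40} = -68 + \sqrt{-56} = -68 + 2 i \sqrt{14}$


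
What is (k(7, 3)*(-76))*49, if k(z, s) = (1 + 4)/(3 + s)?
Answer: -9310/3 ≈ -3103.3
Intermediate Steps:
k(z, s) = 5/(3 + s)
(k(7, 3)*(-76))*49 = ((5/(3 + 3))*(-76))*49 = ((5/6)*(-76))*49 = -190/3*49 = -9310/3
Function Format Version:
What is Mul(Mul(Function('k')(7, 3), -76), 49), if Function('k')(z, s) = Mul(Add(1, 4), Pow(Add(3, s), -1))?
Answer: Rational(-9310, 3) ≈ -3103.3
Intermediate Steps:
Function('k')(z, s) = Mul(5, Pow(Add(3, s), -1))
Mul(Mul(Function('k')(7, 3), -76), 49) = Mul(Mul(Mul(5, Pow(Add(3, 3), -1)), -76), 49) = Mul(Mul(Mul(5, Pow(6, -1)), -76), 49) = Mul(Mul(Mul(5, Rational(1, 6)), -76), 49) = Mul(Mul(Rational(5, 6), -76), 49) = Mul(Rational(-190, 3), 49) = Rational(-9310, 3)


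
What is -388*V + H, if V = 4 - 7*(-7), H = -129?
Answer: -20693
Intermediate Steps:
V = 53 (V = 4 + 49 = 53)
-388*V + H = -388*53 - 129 = -20564 - 129 = -20693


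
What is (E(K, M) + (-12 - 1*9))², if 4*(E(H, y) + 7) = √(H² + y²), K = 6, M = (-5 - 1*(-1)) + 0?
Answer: (56 - √13)²/4 ≈ 686.29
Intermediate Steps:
M = -4 (M = (-5 + 1) + 0 = -4 + 0 = -4)
E(H, y) = -7 + √(H² + y²)/4
(E(K, M) + (-12 - 1*9))² = ((-7 + √(6² + (-4)²)/4) + (-12 - 1*9))² = ((-7 + √(36 + 16)/4) + (-12 - 9))² = ((-7 + √52/4) - 21)² = ((-7 + (2*√13)/4) - 21)² = ((-7 + √13/2) - 21)² = (-28 + √13/2)²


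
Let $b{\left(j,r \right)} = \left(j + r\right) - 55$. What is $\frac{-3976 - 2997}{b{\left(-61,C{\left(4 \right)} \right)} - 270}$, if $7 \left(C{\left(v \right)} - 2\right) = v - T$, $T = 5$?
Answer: $\frac{48811}{2689} \approx 18.152$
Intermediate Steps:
$C{\left(v \right)} = \frac{9}{7} + \frac{v}{7}$ ($C{\left(v \right)} = 2 + \frac{v - 5}{7} = 2 + \frac{-5 + v}{7} = 2 + \left(- \frac{5}{7} + \frac{v}{7}\right) = \frac{9}{7} + \frac{v}{7}$)
$b{\left(j,r \right)} = -55 + j + r$
$\frac{-3976 - 2997}{b{\left(-61,C{\left(4 \right)} \right)} - 270} = \frac{-3976 - 2997}{\left(-55 - 61 + \left(\frac{9}{7} + \frac{1}{7} \cdot 4\right)\right) - 270} = - \frac{6973}{\left(-55 - 61 + \left(\frac{9}{7} + \frac{4}{7}\right)\right) - 270} = - \frac{6973}{\left(-55 - 61 + \frac{13}{7}\right) - 270} = - \frac{6973}{- \frac{799}{7} - 270} = - \frac{6973}{- \frac{2689}{7}} = \left(-6973\right) \left(- \frac{7}{2689}\right) = \frac{48811}{2689}$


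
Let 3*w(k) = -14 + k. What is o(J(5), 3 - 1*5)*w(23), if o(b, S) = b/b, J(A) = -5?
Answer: 3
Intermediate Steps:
w(k) = -14/3 + k/3 (w(k) = (-14 + k)/3 = -14/3 + k/3)
o(b, S) = 1
o(J(5), 3 - 1*5)*w(23) = 1*(-14/3 + (1/3)*23) = 1*(-14/3 + 23/3) = 1*3 = 3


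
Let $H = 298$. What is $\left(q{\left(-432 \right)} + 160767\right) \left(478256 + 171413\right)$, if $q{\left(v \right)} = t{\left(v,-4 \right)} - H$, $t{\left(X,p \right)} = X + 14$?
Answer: $103980173119$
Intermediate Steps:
$t{\left(X,p \right)} = 14 + X$
$q{\left(v \right)} = -284 + v$ ($q{\left(v \right)} = \left(14 + v\right) - 298 = -284 + v$)
$\left(q{\left(-432 \right)} + 160767\right) \left(478256 + 171413\right) = \left(\left(-284 - 432\right) + 160767\right) \left(478256 + 171413\right) = \left(-716 + 160767\right) 649669 = 160051 \cdot 649669 = 103980173119$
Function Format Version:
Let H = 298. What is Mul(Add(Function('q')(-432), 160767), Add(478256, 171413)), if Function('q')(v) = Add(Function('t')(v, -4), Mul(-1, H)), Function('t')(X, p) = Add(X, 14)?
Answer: 103980173119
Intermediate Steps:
Function('t')(X, p) = Add(14, X)
Function('q')(v) = Add(-284, v) (Function('q')(v) = Add(Add(14, v), Mul(-1, 298)) = Add(Add(14, v), -298) = Add(-284, v))
Mul(Add(Function('q')(-432), 160767), Add(478256, 171413)) = Mul(Add(Add(-284, -432), 160767), Add(478256, 171413)) = Mul(Add(-716, 160767), 649669) = Mul(160051, 649669) = 103980173119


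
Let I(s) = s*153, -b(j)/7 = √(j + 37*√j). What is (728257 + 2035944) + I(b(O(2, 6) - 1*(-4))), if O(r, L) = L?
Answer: 2764201 - 1071*√(10 + 37*√10) ≈ 2.7521e+6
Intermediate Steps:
b(j) = -7*√(j + 37*√j)
I(s) = 153*s
(728257 + 2035944) + I(b(O(2, 6) - 1*(-4))) = (728257 + 2035944) + 153*(-7*√((6 - 1*(-4)) + 37*√(6 - 1*(-4)))) = 2764201 + 153*(-7*√((6 + 4) + 37*√(6 + 4))) = 2764201 + 153*(-7*√(10 + 37*√10)) = 2764201 - 1071*√(10 + 37*√10)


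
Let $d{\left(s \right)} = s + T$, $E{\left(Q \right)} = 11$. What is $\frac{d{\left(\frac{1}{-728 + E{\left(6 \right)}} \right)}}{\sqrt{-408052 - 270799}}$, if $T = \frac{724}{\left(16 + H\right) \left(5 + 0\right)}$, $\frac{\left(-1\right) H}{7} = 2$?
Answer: $- \frac{259549 i \sqrt{678851}}{2433680835} \approx - 0.08787 i$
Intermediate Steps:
$H = -14$ ($H = \left(-7\right) 2 = -14$)
$T = \frac{362}{5}$ ($T = \frac{724}{\left(16 - 14\right) \left(5 + 0\right)} = \frac{724}{2 \cdot 5} = \frac{724}{10} = 724 \cdot \frac{1}{10} = \frac{362}{5} \approx 72.4$)
$d{\left(s \right)} = \frac{362}{5} + s$ ($d{\left(s \right)} = s + \frac{362}{5} = \frac{362}{5} + s$)
$\frac{d{\left(\frac{1}{-728 + E{\left(6 \right)}} \right)}}{\sqrt{-408052 - 270799}} = \frac{\frac{362}{5} + \frac{1}{-728 + 11}}{\sqrt{-408052 - 270799}} = \frac{\frac{362}{5} + \frac{1}{-717}}{\sqrt{-678851}} = \frac{\frac{362}{5} - \frac{1}{717}}{i \sqrt{678851}} = \frac{259549 \left(- \frac{i \sqrt{678851}}{678851}\right)}{3585} = - \frac{259549 i \sqrt{678851}}{2433680835}$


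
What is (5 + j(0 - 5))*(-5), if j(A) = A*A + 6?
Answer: -180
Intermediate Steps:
j(A) = 6 + A**2 (j(A) = A**2 + 6 = 6 + A**2)
(5 + j(0 - 5))*(-5) = (5 + (6 + (0 - 5)**2))*(-5) = (5 + (6 + (-5)**2))*(-5) = (5 + (6 + 25))*(-5) = (5 + 31)*(-5) = 36*(-5) = -180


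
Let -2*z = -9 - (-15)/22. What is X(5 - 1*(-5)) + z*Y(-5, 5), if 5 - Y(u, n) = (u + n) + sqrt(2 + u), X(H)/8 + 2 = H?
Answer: 3731/44 - 183*I*sqrt(3)/44 ≈ 84.795 - 7.2038*I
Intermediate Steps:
X(H) = -16 + 8*H
Y(u, n) = 5 - n - u - sqrt(2 + u) (Y(u, n) = 5 - ((u + n) + sqrt(2 + u)) = 5 - ((n + u) + sqrt(2 + u)) = 5 - (n + u + sqrt(2 + u)) = 5 + (-n - u - sqrt(2 + u)) = 5 - n - u - sqrt(2 + u))
z = 183/44 (z = -(-9 - (-15)/22)/2 = -(-9 - 1*(-15/22))/2 = -(-9 + 15/22)/2 = -1/2*(-183/22) = 183/44 ≈ 4.1591)
X(5 - 1*(-5)) + z*Y(-5, 5) = (-16 + 8*(5 - 1*(-5))) + 183*(5 - 1*5 - 1*(-5) - sqrt(2 - 5))/44 = (-16 + 8*(5 + 5)) + 183*(5 - 5 + 5 - sqrt(-3))/44 = (-16 + 8*10) + 183*(5 - 5 + 5 - I*sqrt(3))/44 = (-16 + 80) + 183*(5 - 5 + 5 - I*sqrt(3))/44 = 64 + 183*(5 - I*sqrt(3))/44 = 64 + (915/44 - 183*I*sqrt(3)/44) = 3731/44 - 183*I*sqrt(3)/44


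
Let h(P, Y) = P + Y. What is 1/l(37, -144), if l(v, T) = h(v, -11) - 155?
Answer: -1/129 ≈ -0.0077519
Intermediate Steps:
l(v, T) = -166 + v (l(v, T) = (v - 11) - 155 = (-11 + v) - 155 = -166 + v)
1/l(37, -144) = 1/(-166 + 37) = 1/(-129) = -1/129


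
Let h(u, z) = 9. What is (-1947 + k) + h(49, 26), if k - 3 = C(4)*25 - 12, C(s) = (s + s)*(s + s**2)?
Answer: 2053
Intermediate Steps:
C(s) = 2*s*(s + s**2) (C(s) = (2*s)*(s + s**2) = 2*s*(s + s**2))
k = 3991 (k = 3 + ((2*4**2*(1 + 4))*25 - 12) = 3 + ((2*16*5)*25 - 12) = 3 + (160*25 - 12) = 3 + (4000 - 12) = 3 + 3988 = 3991)
(-1947 + k) + h(49, 26) = (-1947 + 3991) + 9 = 2044 + 9 = 2053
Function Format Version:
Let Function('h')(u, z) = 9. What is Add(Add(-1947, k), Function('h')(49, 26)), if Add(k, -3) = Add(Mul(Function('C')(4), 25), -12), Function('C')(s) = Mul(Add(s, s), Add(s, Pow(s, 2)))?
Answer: 2053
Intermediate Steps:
Function('C')(s) = Mul(2, s, Add(s, Pow(s, 2))) (Function('C')(s) = Mul(Mul(2, s), Add(s, Pow(s, 2))) = Mul(2, s, Add(s, Pow(s, 2))))
k = 3991 (k = Add(3, Add(Mul(Mul(2, Pow(4, 2), Add(1, 4)), 25), -12)) = Add(3, Add(Mul(Mul(2, 16, 5), 25), -12)) = Add(3, Add(Mul(160, 25), -12)) = Add(3, Add(4000, -12)) = Add(3, 3988) = 3991)
Add(Add(-1947, k), Function('h')(49, 26)) = Add(Add(-1947, 3991), 9) = Add(2044, 9) = 2053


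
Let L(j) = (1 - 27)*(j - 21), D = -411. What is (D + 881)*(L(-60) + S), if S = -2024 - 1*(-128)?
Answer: 98700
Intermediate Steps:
S = -1896 (S = -2024 + 128 = -1896)
L(j) = 546 - 26*j (L(j) = -26*(-21 + j) = 546 - 26*j)
(D + 881)*(L(-60) + S) = (-411 + 881)*((546 - 26*(-60)) - 1896) = 470*((546 + 1560) - 1896) = 470*(2106 - 1896) = 470*210 = 98700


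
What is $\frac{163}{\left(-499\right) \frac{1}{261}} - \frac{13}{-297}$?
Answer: $- \frac{12628784}{148203} \approx -85.213$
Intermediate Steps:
$\frac{163}{\left(-499\right) \frac{1}{261}} - \frac{13}{-297} = \frac{163}{\left(-499\right) \frac{1}{261}} - - \frac{13}{297} = \frac{163}{- \frac{499}{261}} + \frac{13}{297} = 163 \left(- \frac{261}{499}\right) + \frac{13}{297} = - \frac{42543}{499} + \frac{13}{297} = - \frac{12628784}{148203}$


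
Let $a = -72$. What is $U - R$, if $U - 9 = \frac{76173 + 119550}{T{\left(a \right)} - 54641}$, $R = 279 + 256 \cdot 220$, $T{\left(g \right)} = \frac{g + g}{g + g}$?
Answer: $- \frac{3092273323}{54640} \approx -56594.0$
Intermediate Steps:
$T{\left(g \right)} = 1$ ($T{\left(g \right)} = \frac{2 g}{2 g} = 2 g \frac{1}{2 g} = 1$)
$R = 56599$ ($R = 279 + 56320 = 56599$)
$U = \frac{296037}{54640}$ ($U = 9 + \frac{76173 + 119550}{1 - 54641} = 9 + \frac{195723}{-54640} = 9 + 195723 \left(- \frac{1}{54640}\right) = 9 - \frac{195723}{54640} = \frac{296037}{54640} \approx 5.418$)
$U - R = \frac{296037}{54640} - 56599 = - \frac{3092273323}{54640}$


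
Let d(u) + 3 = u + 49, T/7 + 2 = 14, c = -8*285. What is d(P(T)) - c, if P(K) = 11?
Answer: 2337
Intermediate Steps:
c = -2280
T = 84 (T = -14 + 7*14 = -14 + 98 = 84)
d(u) = 46 + u (d(u) = -3 + (u + 49) = -3 + (49 + u) = 46 + u)
d(P(T)) - c = (46 + 11) - 1*(-2280) = 57 + 2280 = 2337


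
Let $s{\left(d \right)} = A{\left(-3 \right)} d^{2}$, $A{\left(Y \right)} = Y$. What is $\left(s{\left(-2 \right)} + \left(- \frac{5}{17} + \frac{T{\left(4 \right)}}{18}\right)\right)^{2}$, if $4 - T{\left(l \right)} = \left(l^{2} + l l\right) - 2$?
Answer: $\frac{4418404}{23409} \approx 188.75$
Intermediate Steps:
$T{\left(l \right)} = 6 - 2 l^{2}$ ($T{\left(l \right)} = 4 - \left(\left(l^{2} + l l\right) - 2\right) = 4 - \left(\left(l^{2} + l^{2}\right) - 2\right) = 4 - \left(2 l^{2} - 2\right) = 4 - \left(-2 + 2 l^{2}\right) = 6 - 2 l^{2}$)
$s{\left(d \right)} = - 3 d^{2}$
$\left(s{\left(-2 \right)} + \left(- \frac{5}{17} + \frac{T{\left(4 \right)}}{18}\right)\right)^{2} = \left(- 3 \left(-2\right)^{2} + \left(- \frac{5}{17} + \frac{6 - 2 \cdot 4^{2}}{18}\right)\right)^{2} = \left(\left(-3\right) 4 + \left(\left(-5\right) \frac{1}{17} + \left(6 - 32\right) \frac{1}{18}\right)\right)^{2} = \left(-12 + \left(- \frac{5}{17} + \left(6 - 32\right) \frac{1}{18}\right)\right)^{2} = \left(-12 - \frac{266}{153}\right)^{2} = \left(- \frac{2102}{153}\right)^{2} = \frac{4418404}{23409}$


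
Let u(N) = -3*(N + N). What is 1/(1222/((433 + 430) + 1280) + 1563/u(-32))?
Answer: 137152/1194711 ≈ 0.11480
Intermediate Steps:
u(N) = -6*N
1/(1222/((433 + 430) + 1280) + 1563/u(-32)) = 1/(1222/((433 + 430) + 1280) + 1563/((-6*(-32)))) = 1/(1222/(863 + 1280) + 1563/192) = 1/(1222/2143 + 1563*(1/192)) = 1/(1222*(1/2143) + 521/64) = 1/(1222/2143 + 521/64) = 1/(1194711/137152) = 137152/1194711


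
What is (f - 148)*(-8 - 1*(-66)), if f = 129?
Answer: -1102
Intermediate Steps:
(f - 148)*(-8 - 1*(-66)) = (129 - 148)*(-8 - 1*(-66)) = -19*(-8 + 66) = -19*58 = -1102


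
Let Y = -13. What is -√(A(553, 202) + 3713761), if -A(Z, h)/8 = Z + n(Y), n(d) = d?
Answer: -√3709441 ≈ -1926.0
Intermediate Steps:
A(Z, h) = 104 - 8*Z (A(Z, h) = -8*(Z - 13) = -8*(-13 + Z) = 104 - 8*Z)
-√(A(553, 202) + 3713761) = -√((104 - 8*553) + 3713761) = -√((104 - 4424) + 3713761) = -√(-4320 + 3713761) = -√3709441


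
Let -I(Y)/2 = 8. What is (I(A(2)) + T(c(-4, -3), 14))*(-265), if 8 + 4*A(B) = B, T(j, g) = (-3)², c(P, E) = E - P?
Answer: 1855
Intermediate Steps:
T(j, g) = 9
A(B) = -2 + B/4
I(Y) = -16 (I(Y) = -2*8 = -16)
(I(A(2)) + T(c(-4, -3), 14))*(-265) = (-16 + 9)*(-265) = -7*(-265) = 1855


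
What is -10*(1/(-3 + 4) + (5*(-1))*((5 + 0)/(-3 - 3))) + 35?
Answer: -50/3 ≈ -16.667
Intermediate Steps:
-10*(1/(-3 + 4) + (5*(-1))*((5 + 0)/(-3 - 3))) + 35 = -10*(1/1 - 25/(-6)) + 35 = -10*(1 - 25*(-1)/6) + 35 = -10*(1 - 5*(-⅚)) + 35 = -10*(1 + 25/6) + 35 = -10*31/6 + 35 = -155/3 + 35 = -50/3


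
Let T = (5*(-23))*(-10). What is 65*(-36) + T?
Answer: -1190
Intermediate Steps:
T = 1150 (T = -115*(-10) = 1150)
65*(-36) + T = 65*(-36) + 1150 = -2340 + 1150 = -1190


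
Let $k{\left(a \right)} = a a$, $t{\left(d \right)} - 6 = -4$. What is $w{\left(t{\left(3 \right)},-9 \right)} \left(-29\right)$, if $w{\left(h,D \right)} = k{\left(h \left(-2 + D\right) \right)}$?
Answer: $-14036$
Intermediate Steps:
$t{\left(d \right)} = 2$ ($t{\left(d \right)} = 6 - 4 = 2$)
$k{\left(a \right)} = a^{2}$
$w{\left(h,D \right)} = h^{2} \left(-2 + D\right)^{2}$ ($w{\left(h,D \right)} = \left(h \left(-2 + D\right)\right)^{2} = h^{2} \left(-2 + D\right)^{2}$)
$w{\left(t{\left(3 \right)},-9 \right)} \left(-29\right) = 2^{2} \left(-2 - 9\right)^{2} \left(-29\right) = 4 \left(-11\right)^{2} \left(-29\right) = 4 \cdot 121 \left(-29\right) = 484 \left(-29\right) = -14036$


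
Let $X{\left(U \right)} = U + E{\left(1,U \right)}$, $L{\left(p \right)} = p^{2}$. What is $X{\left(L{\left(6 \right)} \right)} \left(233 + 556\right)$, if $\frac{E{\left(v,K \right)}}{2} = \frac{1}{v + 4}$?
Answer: $\frac{143598}{5} \approx 28720.0$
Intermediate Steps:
$E{\left(v,K \right)} = \frac{2}{4 + v}$ ($E{\left(v,K \right)} = \frac{2}{v + 4} = \frac{2}{4 + v}$)
$X{\left(U \right)} = \frac{2}{5} + U$ ($X{\left(U \right)} = U + \frac{2}{4 + 1} = U + \frac{2}{5} = \frac{2}{5} + U$)
$X{\left(L{\left(6 \right)} \right)} \left(233 + 556\right) = \left(\frac{2}{5} + 6^{2}\right) \left(233 + 556\right) = \left(\frac{2}{5} + 36\right) 789 = \frac{182}{5} \cdot 789 = \frac{143598}{5}$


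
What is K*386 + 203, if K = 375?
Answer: 144953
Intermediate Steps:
K*386 + 203 = 375*386 + 203 = 144750 + 203 = 144953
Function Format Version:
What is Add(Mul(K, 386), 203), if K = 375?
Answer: 144953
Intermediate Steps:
Add(Mul(K, 386), 203) = Add(Mul(375, 386), 203) = Add(144750, 203) = 144953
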